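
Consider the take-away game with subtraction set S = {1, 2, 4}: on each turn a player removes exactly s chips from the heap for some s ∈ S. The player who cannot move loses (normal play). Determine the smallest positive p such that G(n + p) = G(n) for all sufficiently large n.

G(0) = 0
G(1) = mex{0} = 1
G(2) = mex{1,0} = 2
G(3) = mex{2,1} = 0
G(4) = mex{0,2,0} = 1
G(5) = mex{1,0,1} = 2
G(6) = mex{2,1,2} = 0
G(7) = mex{0,2,0} = 1
G(8) = mex{1,0,1} = 2
G(9) = mex{2,1,2} = 0
G(10) = mex{0,2,0} = 1
G(11) = mex{1,0,1} = 2
G(12) = mex{2,1,2} = 0
G(13) = mex{0,2,0} = 1
G(14) = mex{1,0,1} = 2
G(n+3) = G(n) holds for n = 0,…,3 (a full window of length max(S) = 4), so the sequence is purely periodic with period 3.

3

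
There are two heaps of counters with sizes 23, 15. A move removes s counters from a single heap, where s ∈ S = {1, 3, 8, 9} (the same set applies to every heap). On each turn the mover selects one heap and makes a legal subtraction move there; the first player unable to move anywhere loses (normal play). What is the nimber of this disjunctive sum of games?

2

All heaps use S = {1, 3, 8, 9}:
G(0) = 0
G(1) = mex{0} = 1
G(2) = mex{1} = 0
G(3) = mex{0,0} = 1
G(4) = mex{1,1} = 0
G(5) = mex{0,0} = 1
G(6) = mex{1,1} = 0
G(7) = mex{0,0} = 1
G(8) = mex{1,1,0} = 2
G(9) = mex{2,0,1,0} = 3
G(10) = mex{3,1,0,1} = 2
G(11) = mex{2,2,1,0} = 3
G(12) = mex{3,3,0,1} = 2
G(13) = mex{2,2,1,0} = 3
G(14) = mex{3,3,0,1} = 2
G(15) = mex{2,2,1,0} = 3
G(16) = mex{3,3,2,1} = 0
G(17) = mex{0,2,3,2} = 1
G(18) = mex{1,3,2,3} = 0
G(19) = mex{0,0,3,2} = 1
G(20) = mex{1,1,2,3} = 0
G(21) = mex{0,0,3,2} = 1
G(22) = mex{1,1,2,3} = 0
G(23) = mex{0,0,3,2} = 1
Heap A: G(23) = 1.
Heap B: G(15) = 3.
Combined Grundy value = 1 ⊕ 3 = 2.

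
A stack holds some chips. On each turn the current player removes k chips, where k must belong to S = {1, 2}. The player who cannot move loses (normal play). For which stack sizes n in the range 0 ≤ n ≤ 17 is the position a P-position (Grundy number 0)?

0, 3, 6, 9, 12, 15

G(0) = 0
G(1) = mex{0} = 1
G(2) = mex{1,0} = 2
G(3) = mex{2,1} = 0
G(4) = mex{0,2} = 1
G(5) = mex{1,0} = 2
G(6) = mex{2,1} = 0
G(7) = mex{0,2} = 1
G(8) = mex{1,0} = 2
G(9) = mex{2,1} = 0
G(10) = mex{0,2} = 1
G(11) = mex{1,0} = 2
G(12) = mex{2,1} = 0
G(13) = mex{0,2} = 1
G(14) = mex{1,0} = 2
G(15) = mex{2,1} = 0
G(16) = mex{0,2} = 1
G(17) = mex{1,0} = 2
P-positions are exactly the n with G(n) = 0.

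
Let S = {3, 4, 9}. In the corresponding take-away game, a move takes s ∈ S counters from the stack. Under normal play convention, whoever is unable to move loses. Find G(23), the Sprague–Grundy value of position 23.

1

G(0) = 0
G(1) = mex{} = 0
G(2) = mex{} = 0
G(3) = mex{0} = 1
G(4) = mex{0,0} = 1
G(5) = mex{0,0} = 1
G(6) = mex{1,0} = 2
G(7) = mex{1,1} = 0
G(8) = mex{1,1} = 0
G(9) = mex{2,1,0} = 3
G(10) = mex{0,2,0} = 1
G(11) = mex{0,0,0} = 1
G(12) = mex{3,0,1} = 2
G(13) = mex{1,3,1} = 0
G(14) = mex{1,1,1} = 0
G(15) = mex{2,1,2} = 0
G(16) = mex{0,2,0} = 1
G(17) = mex{0,0,0} = 1
G(18) = mex{0,0,3} = 1
G(19) = mex{1,0,1} = 2
G(20) = mex{1,1,1} = 0
G(21) = mex{1,1,2} = 0
G(22) = mex{2,1,0} = 3
G(23) = mex{0,2,0} = 1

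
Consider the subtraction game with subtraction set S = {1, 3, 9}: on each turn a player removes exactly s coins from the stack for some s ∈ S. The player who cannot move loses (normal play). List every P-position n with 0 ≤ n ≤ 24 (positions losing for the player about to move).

0, 2, 4, 6, 8, 10, 12, 14, 16, 18, 20, 22, 24

n :  0  1  2  3  4  5  6  7  8  9 10 11 12 13 14 15 16 17 18 19 20 21 22 23 24
G :  0  1  0  1  0  1  0  1  0  1  0  1  0  1  0  1  0  1  0  1  0  1  0  1  0
P-positions are exactly the n with G(n) = 0.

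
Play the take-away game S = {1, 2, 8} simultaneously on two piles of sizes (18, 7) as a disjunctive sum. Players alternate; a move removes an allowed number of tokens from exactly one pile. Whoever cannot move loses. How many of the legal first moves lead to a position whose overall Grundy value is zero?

All piles use S = {1, 2, 8}:
n :  0  1  2  3  4  5  6  7  8  9 10 11 12 13 14 15 16 17 18
G :  0  1  2  0  1  2  0  1  2  0  1  2  0  1  2  0  1  2  0
Pile A: G(18) = 0.
Pile B: G(7) = 1.
Combined Grundy value = 0 ⊕ 1 = 1.
A winning move leaves total XOR = 0, i.e. changes one component's Grundy value g to g ⊕ X where X is the current total.
Pile A: need g' = 0⊕1 = 1. Options: 18−1→G=2, 18−2→G=1, 18−8→G=1. Hits: 2.
Pile B: need g' = 1⊕1 = 0. Options: 7−1→G=0, 7−2→G=2. Hits: 1.

3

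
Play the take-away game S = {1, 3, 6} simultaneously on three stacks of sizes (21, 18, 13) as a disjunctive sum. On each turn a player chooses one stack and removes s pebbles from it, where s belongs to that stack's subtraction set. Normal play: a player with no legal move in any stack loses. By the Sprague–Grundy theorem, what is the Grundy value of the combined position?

1

All stacks use S = {1, 3, 6}:
G(0) = 0
G(1) = mex{0} = 1
G(2) = mex{1} = 0
G(3) = mex{0,0} = 1
G(4) = mex{1,1} = 0
G(5) = mex{0,0} = 1
G(6) = mex{1,1,0} = 2
G(7) = mex{2,0,1} = 3
G(8) = mex{3,1,0} = 2
G(9) = mex{2,2,1} = 0
G(10) = mex{0,3,0} = 1
G(11) = mex{1,2,1} = 0
G(12) = mex{0,0,2} = 1
G(13) = mex{1,1,3} = 0
G(14) = mex{0,0,2} = 1
G(15) = mex{1,1,0} = 2
G(16) = mex{2,0,1} = 3
G(17) = mex{3,1,0} = 2
G(18) = mex{2,2,1} = 0
G(19) = mex{0,3,0} = 1
G(20) = mex{1,2,1} = 0
G(21) = mex{0,0,2} = 1
Stack A: G(21) = 1.
Stack B: G(18) = 0.
Stack C: G(13) = 0.
Combined Grundy value = 1 ⊕ 0 ⊕ 0 = 1.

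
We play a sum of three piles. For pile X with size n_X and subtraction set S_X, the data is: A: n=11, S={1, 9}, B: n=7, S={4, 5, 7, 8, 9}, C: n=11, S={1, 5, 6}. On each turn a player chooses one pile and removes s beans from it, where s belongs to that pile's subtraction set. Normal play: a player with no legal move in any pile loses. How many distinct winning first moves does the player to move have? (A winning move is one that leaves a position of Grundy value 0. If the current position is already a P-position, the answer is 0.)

0

Pile A, S = {1, 9}:
G(0) = 0
G(1) = mex{0} = 1
G(2) = mex{1} = 0
G(3) = mex{0} = 1
G(4) = mex{1} = 0
G(5) = mex{0} = 1
G(6) = mex{1} = 0
G(7) = mex{0} = 1
G(8) = mex{1} = 0
G(9) = mex{0,0} = 1
G(10) = mex{1,1} = 0
G(11) = mex{0,0} = 1
G_A(11) = 1.
Pile B, S = {4, 5, 7, 8, 9}:
G(0) = 0
G(1) = mex{} = 0
G(2) = mex{} = 0
G(3) = mex{} = 0
G(4) = mex{0} = 1
G(5) = mex{0,0} = 1
G(6) = mex{0,0} = 1
G(7) = mex{0,0,0} = 1
G_B(7) = 1.
Pile C, S = {1, 5, 6}:
G(0) = 0
G(1) = mex{0} = 1
G(2) = mex{1} = 0
G(3) = mex{0} = 1
G(4) = mex{1} = 0
G(5) = mex{0,0} = 1
G(6) = mex{1,1,0} = 2
G(7) = mex{2,0,1} = 3
G(8) = mex{3,1,0} = 2
G(9) = mex{2,0,1} = 3
G(10) = mex{3,1,0} = 2
G(11) = mex{2,2,1} = 0
G_C(11) = 0.
Combined Grundy value = 1 ⊕ 1 ⊕ 0 = 0.
A winning move leaves total XOR = 0, i.e. changes one component's Grundy value g to g ⊕ X where X is the current total.
Pile A: target g' = 1⊕0 = 1, but every legal move changes the Grundy value (mex property), so 0 moves.
Pile B: target g' = 1⊕0 = 1, but every legal move changes the Grundy value (mex property), so 0 moves.
Pile C: target g' = 0⊕0 = 0, but every legal move changes the Grundy value (mex property), so 0 moves.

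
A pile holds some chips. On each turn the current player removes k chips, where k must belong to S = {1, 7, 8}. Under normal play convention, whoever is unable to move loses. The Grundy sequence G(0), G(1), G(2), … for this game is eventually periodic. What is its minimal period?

n :  0  1  2  3  4  5  6  7  8  9 10 11 12 13 14 15 16 17 18 19 20 21 22 23 24 25 26 27 28 29 30 31
G :  0  1  0  1  0  1  0  1  2  3  2  3  2  3  2  0  1  0  1  0  1  0  1  2  3  2  3  2  3  2  0  1
G(n+15) = G(n) holds for n = 0,…,7 (a full window of length max(S) = 8), so the sequence is purely periodic with period 15.

15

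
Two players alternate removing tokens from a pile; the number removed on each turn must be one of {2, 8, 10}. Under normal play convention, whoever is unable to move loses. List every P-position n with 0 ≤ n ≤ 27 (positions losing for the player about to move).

0, 1, 4, 5, 16, 17, 20, 21

n :  0  1  2  3  4  5  6  7  8  9 10 11 12 13 14 15 16 17 18 19 20 21 22 23 24 25 26 27
G :  0  0  1  1  0  0  1  1  2  2  3  3  2  2  3  3  0  0  1  1  0  0  1  1  2  2  3  3
P-positions are exactly the n with G(n) = 0.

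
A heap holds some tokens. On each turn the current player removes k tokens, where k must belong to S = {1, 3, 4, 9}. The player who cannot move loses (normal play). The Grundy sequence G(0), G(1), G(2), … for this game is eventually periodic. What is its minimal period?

12

G(0) = 0
G(1) = mex{0} = 1
G(2) = mex{1} = 0
G(3) = mex{0,0} = 1
G(4) = mex{1,1,0} = 2
G(5) = mex{2,0,1} = 3
G(6) = mex{3,1,0} = 2
G(7) = mex{2,2,1} = 0
G(8) = mex{0,3,2} = 1
G(9) = mex{1,2,3,0} = 4
G(10) = mex{4,0,2,1} = 3
G(11) = mex{3,1,0,0} = 2
G(12) = mex{2,4,1,1} = 0
G(13) = mex{0,3,4,2} = 1
G(14) = mex{1,2,3,3} = 0
G(15) = mex{0,0,2,2} = 1
G(16) = mex{1,1,0,0} = 2
G(17) = mex{2,0,1,1} = 3
G(18) = mex{3,1,0,4} = 2
G(19) = mex{2,2,1,3} = 0
G(20) = mex{0,3,2,2} = 1
G(21) = mex{1,2,3,0} = 4
G(22) = mex{4,0,2,1} = 3
G(23) = mex{3,1,0,0} = 2
G(24) = mex{2,4,1,1} = 0
G(25) = mex{0,3,4,2} = 1
G(n+12) = G(n) holds for n = 0,…,8 (a full window of length max(S) = 9), so the sequence is purely periodic with period 12.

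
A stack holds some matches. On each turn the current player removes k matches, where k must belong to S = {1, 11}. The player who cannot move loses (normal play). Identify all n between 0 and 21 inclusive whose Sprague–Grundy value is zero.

n :  0  1  2  3  4  5  6  7  8  9 10 11 12 13 14 15 16 17 18 19 20 21
G :  0  1  0  1  0  1  0  1  0  1  0  1  0  1  0  1  0  1  0  1  0  1
P-positions are exactly the n with G(n) = 0.

0, 2, 4, 6, 8, 10, 12, 14, 16, 18, 20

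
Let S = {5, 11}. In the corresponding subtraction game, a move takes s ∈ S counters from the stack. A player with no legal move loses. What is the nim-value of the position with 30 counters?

2

n :  0  1  2  3  4  5  6  7  8  9 10 11 12 13 14 15 16 17 18 19 20 21 22 23 24 25 26 27 28 29 30
G :  0  0  0  0  0  1  1  1  1  1  0  2  2  2  2  1  0  0  0  0  0  1  1  1  1  1  0  2  2  2  2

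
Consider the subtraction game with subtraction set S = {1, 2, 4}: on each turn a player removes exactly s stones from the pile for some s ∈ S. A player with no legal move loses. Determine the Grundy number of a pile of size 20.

n :  0  1  2  3  4  5  6  7  8  9 10 11 12 13 14 15 16 17 18 19 20
G :  0  1  2  0  1  2  0  1  2  0  1  2  0  1  2  0  1  2  0  1  2

2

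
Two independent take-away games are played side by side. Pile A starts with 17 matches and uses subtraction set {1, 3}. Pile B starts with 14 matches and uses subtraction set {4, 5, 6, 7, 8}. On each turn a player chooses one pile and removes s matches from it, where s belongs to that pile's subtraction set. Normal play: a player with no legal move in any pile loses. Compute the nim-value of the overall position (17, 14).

1

Pile A, S = {1, 3}:
n :  0  1  2  3  4  5  6  7  8  9 10 11 12 13 14 15 16 17
G :  0  1  0  1  0  1  0  1  0  1  0  1  0  1  0  1  0  1
G_A(17) = 1.
Pile B, S = {4, 5, 6, 7, 8}:
G(0) = 0
G(1) = mex{} = 0
G(2) = mex{} = 0
G(3) = mex{} = 0
G(4) = mex{0} = 1
G(5) = mex{0,0} = 1
G(6) = mex{0,0,0} = 1
G(7) = mex{0,0,0,0} = 1
G(8) = mex{1,0,0,0,0} = 2
G(9) = mex{1,1,0,0,0} = 2
G(10) = mex{1,1,1,0,0} = 2
G(11) = mex{1,1,1,1,0} = 2
G(12) = mex{2,1,1,1,1} = 0
G(13) = mex{2,2,1,1,1} = 0
G(14) = mex{2,2,2,1,1} = 0
G_B(14) = 0.
Combined Grundy value = 1 ⊕ 0 = 1.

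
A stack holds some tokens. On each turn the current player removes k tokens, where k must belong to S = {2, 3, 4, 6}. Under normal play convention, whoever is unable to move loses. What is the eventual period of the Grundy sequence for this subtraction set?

n :  0  1  2  3  4  5  6  7  8  9 10 11 12 13 14 15 16 17
G :  0  0  1  1  2  2  3  3  0  0  1  1  2  2  3  3  0  0
G(n+8) = G(n) holds for n = 0,…,5 (a full window of length max(S) = 6), so the sequence is purely periodic with period 8.

8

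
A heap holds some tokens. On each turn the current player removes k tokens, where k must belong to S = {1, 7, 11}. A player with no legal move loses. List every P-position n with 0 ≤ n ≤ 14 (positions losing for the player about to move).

0, 2, 4, 6, 8, 10, 12, 14

n :  0  1  2  3  4  5  6  7  8  9 10 11 12 13 14
G :  0  1  0  1  0  1  0  1  0  1  0  1  0  1  0
P-positions are exactly the n with G(n) = 0.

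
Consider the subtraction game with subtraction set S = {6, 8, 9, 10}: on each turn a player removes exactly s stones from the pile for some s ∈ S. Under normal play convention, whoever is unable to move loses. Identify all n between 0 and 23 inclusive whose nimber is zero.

0, 1, 2, 3, 4, 5, 16, 17, 18, 19, 20, 21

G(0) = 0
G(1) = mex{} = 0
G(2) = mex{} = 0
G(3) = mex{} = 0
G(4) = mex{} = 0
G(5) = mex{} = 0
G(6) = mex{0} = 1
G(7) = mex{0} = 1
G(8) = mex{0,0} = 1
G(9) = mex{0,0,0} = 1
G(10) = mex{0,0,0,0} = 1
G(11) = mex{0,0,0,0} = 1
G(12) = mex{1,0,0,0} = 2
G(13) = mex{1,0,0,0} = 2
G(14) = mex{1,1,0,0} = 2
G(15) = mex{1,1,1,0} = 2
G(16) = mex{1,1,1,1} = 0
G(17) = mex{1,1,1,1} = 0
G(18) = mex{2,1,1,1} = 0
G(19) = mex{2,1,1,1} = 0
G(20) = mex{2,2,1,1} = 0
G(21) = mex{2,2,2,1} = 0
G(22) = mex{0,2,2,2} = 1
G(23) = mex{0,2,2,2} = 1
P-positions are exactly the n with G(n) = 0.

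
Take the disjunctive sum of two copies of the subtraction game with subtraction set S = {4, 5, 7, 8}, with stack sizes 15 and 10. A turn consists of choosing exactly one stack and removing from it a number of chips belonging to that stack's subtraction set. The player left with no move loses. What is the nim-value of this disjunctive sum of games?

2

All stacks use S = {4, 5, 7, 8}:
G(0) = 0
G(1) = mex{} = 0
G(2) = mex{} = 0
G(3) = mex{} = 0
G(4) = mex{0} = 1
G(5) = mex{0,0} = 1
G(6) = mex{0,0} = 1
G(7) = mex{0,0,0} = 1
G(8) = mex{1,0,0,0} = 2
G(9) = mex{1,1,0,0} = 2
G(10) = mex{1,1,0,0} = 2
G(11) = mex{1,1,1,0} = 2
G(12) = mex{2,1,1,1} = 0
G(13) = mex{2,2,1,1} = 0
G(14) = mex{2,2,1,1} = 0
G(15) = mex{2,2,2,1} = 0
Stack A: G(15) = 0.
Stack B: G(10) = 2.
Combined Grundy value = 0 ⊕ 2 = 2.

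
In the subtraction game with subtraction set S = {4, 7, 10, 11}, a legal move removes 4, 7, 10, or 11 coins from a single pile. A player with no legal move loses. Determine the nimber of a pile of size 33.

n :  0  1  2  3  4  5  6  7  8  9 10 11 12 13 14 15 16 17 18 19 20 21 22 23 24 25 26 27 28 29 30 31 32 33
G :  0  0  0  0  1  1  1  1  2  2  2  2  3  3  3  0  0  0  0  1  1  1  1  2  2  2  2  3  3  3  0  0  0  0

0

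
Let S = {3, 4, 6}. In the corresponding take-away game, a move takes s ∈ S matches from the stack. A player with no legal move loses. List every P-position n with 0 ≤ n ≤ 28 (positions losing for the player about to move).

G(0) = 0
G(1) = mex{} = 0
G(2) = mex{} = 0
G(3) = mex{0} = 1
G(4) = mex{0,0} = 1
G(5) = mex{0,0} = 1
G(6) = mex{1,0,0} = 2
G(7) = mex{1,1,0} = 2
G(8) = mex{1,1,0} = 2
G(9) = mex{2,1,1} = 0
G(10) = mex{2,2,1} = 0
G(11) = mex{2,2,1} = 0
G(12) = mex{0,2,2} = 1
G(13) = mex{0,0,2} = 1
G(14) = mex{0,0,2} = 1
G(15) = mex{1,0,0} = 2
G(16) = mex{1,1,0} = 2
G(17) = mex{1,1,0} = 2
G(18) = mex{2,1,1} = 0
G(19) = mex{2,2,1} = 0
G(20) = mex{2,2,1} = 0
G(21) = mex{0,2,2} = 1
G(22) = mex{0,0,2} = 1
G(23) = mex{0,0,2} = 1
G(24) = mex{1,0,0} = 2
G(25) = mex{1,1,0} = 2
G(26) = mex{1,1,0} = 2
G(27) = mex{2,1,1} = 0
G(28) = mex{2,2,1} = 0
P-positions are exactly the n with G(n) = 0.

0, 1, 2, 9, 10, 11, 18, 19, 20, 27, 28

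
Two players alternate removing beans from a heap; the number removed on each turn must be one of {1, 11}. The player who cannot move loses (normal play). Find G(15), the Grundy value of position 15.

G(0) = 0
G(1) = mex{0} = 1
G(2) = mex{1} = 0
G(3) = mex{0} = 1
G(4) = mex{1} = 0
G(5) = mex{0} = 1
G(6) = mex{1} = 0
G(7) = mex{0} = 1
G(8) = mex{1} = 0
G(9) = mex{0} = 1
G(10) = mex{1} = 0
G(11) = mex{0,0} = 1
G(12) = mex{1,1} = 0
G(13) = mex{0,0} = 1
G(14) = mex{1,1} = 0
G(15) = mex{0,0} = 1

1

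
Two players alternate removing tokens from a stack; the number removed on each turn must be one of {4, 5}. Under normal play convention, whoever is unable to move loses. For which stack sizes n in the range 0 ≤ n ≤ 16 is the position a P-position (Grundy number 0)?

0, 1, 2, 3, 9, 10, 11, 12

G(0) = 0
G(1) = mex{} = 0
G(2) = mex{} = 0
G(3) = mex{} = 0
G(4) = mex{0} = 1
G(5) = mex{0,0} = 1
G(6) = mex{0,0} = 1
G(7) = mex{0,0} = 1
G(8) = mex{1,0} = 2
G(9) = mex{1,1} = 0
G(10) = mex{1,1} = 0
G(11) = mex{1,1} = 0
G(12) = mex{2,1} = 0
G(13) = mex{0,2} = 1
G(14) = mex{0,0} = 1
G(15) = mex{0,0} = 1
G(16) = mex{0,0} = 1
P-positions are exactly the n with G(n) = 0.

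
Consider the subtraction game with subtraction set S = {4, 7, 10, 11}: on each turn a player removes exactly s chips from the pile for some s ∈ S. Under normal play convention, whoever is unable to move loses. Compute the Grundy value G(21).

1

G(0) = 0
G(1) = mex{} = 0
G(2) = mex{} = 0
G(3) = mex{} = 0
G(4) = mex{0} = 1
G(5) = mex{0} = 1
G(6) = mex{0} = 1
G(7) = mex{0,0} = 1
G(8) = mex{1,0} = 2
G(9) = mex{1,0} = 2
G(10) = mex{1,0,0} = 2
G(11) = mex{1,1,0,0} = 2
G(12) = mex{2,1,0,0} = 3
G(13) = mex{2,1,0,0} = 3
G(14) = mex{2,1,1,0} = 3
G(15) = mex{2,2,1,1} = 0
G(16) = mex{3,2,1,1} = 0
G(17) = mex{3,2,1,1} = 0
G(18) = mex{3,2,2,1} = 0
G(19) = mex{0,3,2,2} = 1
G(20) = mex{0,3,2,2} = 1
G(21) = mex{0,3,2,2} = 1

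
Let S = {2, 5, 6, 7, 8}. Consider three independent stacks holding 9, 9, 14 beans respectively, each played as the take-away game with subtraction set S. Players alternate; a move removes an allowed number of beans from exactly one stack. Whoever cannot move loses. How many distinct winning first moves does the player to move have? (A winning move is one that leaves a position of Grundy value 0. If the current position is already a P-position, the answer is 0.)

All stacks use S = {2, 5, 6, 7, 8}:
n :  0  1  2  3  4  5  6  7  8  9 10 11 12 13 14
G :  0  0  1  1  0  2  1  3  2  2  3  3  4  0  0
Stack A: G(9) = 2.
Stack B: G(9) = 2.
Stack C: G(14) = 0.
Combined Grundy value = 2 ⊕ 2 ⊕ 0 = 0.
A winning move leaves total XOR = 0, i.e. changes one component's Grundy value g to g ⊕ X where X is the current total.
Stack A: target g' = 2⊕0 = 2, but every legal move changes the Grundy value (mex property), so 0 moves.
Stack B: target g' = 2⊕0 = 2, but every legal move changes the Grundy value (mex property), so 0 moves.
Stack C: target g' = 0⊕0 = 0, but every legal move changes the Grundy value (mex property), so 0 moves.

0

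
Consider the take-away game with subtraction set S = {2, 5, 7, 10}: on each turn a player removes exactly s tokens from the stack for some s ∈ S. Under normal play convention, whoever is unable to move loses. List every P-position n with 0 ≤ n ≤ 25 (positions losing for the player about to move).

0, 1, 4, 12, 13, 16, 24, 25

G(0) = 0
G(1) = mex{} = 0
G(2) = mex{0} = 1
G(3) = mex{0} = 1
G(4) = mex{1} = 0
G(5) = mex{1,0} = 2
G(6) = mex{0,0} = 1
G(7) = mex{2,1,0} = 3
G(8) = mex{1,1,0} = 2
G(9) = mex{3,0,1} = 2
G(10) = mex{2,2,1,0} = 3
G(11) = mex{2,1,0,0} = 3
G(12) = mex{3,3,2,1} = 0
G(13) = mex{3,2,1,1} = 0
G(14) = mex{0,2,3,0} = 1
G(15) = mex{0,3,2,2} = 1
G(16) = mex{1,3,2,1} = 0
G(17) = mex{1,0,3,3} = 2
G(18) = mex{0,0,3,2} = 1
G(19) = mex{2,1,0,2} = 3
G(20) = mex{1,1,0,3} = 2
G(21) = mex{3,0,1,3} = 2
G(22) = mex{2,2,1,0} = 3
G(23) = mex{2,1,0,0} = 3
G(24) = mex{3,3,2,1} = 0
G(25) = mex{3,2,1,1} = 0
P-positions are exactly the n with G(n) = 0.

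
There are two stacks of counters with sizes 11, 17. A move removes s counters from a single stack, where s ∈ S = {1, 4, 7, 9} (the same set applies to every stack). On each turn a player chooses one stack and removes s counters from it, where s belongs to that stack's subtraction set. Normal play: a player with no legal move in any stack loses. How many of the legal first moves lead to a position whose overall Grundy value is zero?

0

All stacks use S = {1, 4, 7, 9}:
G(0) = 0
G(1) = mex{0} = 1
G(2) = mex{1} = 0
G(3) = mex{0} = 1
G(4) = mex{1,0} = 2
G(5) = mex{2,1} = 0
G(6) = mex{0,0} = 1
G(7) = mex{1,1,0} = 2
G(8) = mex{2,2,1} = 0
G(9) = mex{0,0,0,0} = 1
G(10) = mex{1,1,1,1} = 0
G(11) = mex{0,2,2,0} = 1
G(12) = mex{1,0,0,1} = 2
G(13) = mex{2,1,1,2} = 0
G(14) = mex{0,0,2,0} = 1
G(15) = mex{1,1,0,1} = 2
G(16) = mex{2,2,1,2} = 0
G(17) = mex{0,0,0,0} = 1
Stack A: G(11) = 1.
Stack B: G(17) = 1.
Combined Grundy value = 1 ⊕ 1 = 0.
A winning move leaves total XOR = 0, i.e. changes one component's Grundy value g to g ⊕ X where X is the current total.
Stack A: target g' = 1⊕0 = 1, but every legal move changes the Grundy value (mex property), so 0 moves.
Stack B: target g' = 1⊕0 = 1, but every legal move changes the Grundy value (mex property), so 0 moves.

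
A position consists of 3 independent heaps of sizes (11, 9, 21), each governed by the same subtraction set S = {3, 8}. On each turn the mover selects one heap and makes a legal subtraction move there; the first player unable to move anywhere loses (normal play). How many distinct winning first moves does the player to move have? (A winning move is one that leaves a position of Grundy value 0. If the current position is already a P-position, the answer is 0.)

0

All heaps use S = {3, 8}:
n :  0  1  2  3  4  5  6  7  8  9 10 11 12 13 14 15 16 17 18 19 20 21
G :  0  0  0  1  1  1  0  0  2  1  1  0  0  0  1  1  1  0  0  2  1  1
Heap A: G(11) = 0.
Heap B: G(9) = 1.
Heap C: G(21) = 1.
Combined Grundy value = 0 ⊕ 1 ⊕ 1 = 0.
A winning move leaves total XOR = 0, i.e. changes one component's Grundy value g to g ⊕ X where X is the current total.
Heap A: target g' = 0⊕0 = 0, but every legal move changes the Grundy value (mex property), so 0 moves.
Heap B: target g' = 1⊕0 = 1, but every legal move changes the Grundy value (mex property), so 0 moves.
Heap C: target g' = 1⊕0 = 1, but every legal move changes the Grundy value (mex property), so 0 moves.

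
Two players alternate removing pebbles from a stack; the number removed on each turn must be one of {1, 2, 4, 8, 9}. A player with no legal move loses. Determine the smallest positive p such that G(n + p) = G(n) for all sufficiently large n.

n :  0  1  2  3  4  5  6  7  8  9 10 11 12 13 14 15 16 17 18 19 20 21 22 23 24 25 26 27
G :  0  1  2  0  1  2  0  1  2  3  4  5  3  0  1  2  0  1  2  0  1  2  3  4  5  3  0  1
G(n+13) = G(n) holds for n = 0,…,8 (a full window of length max(S) = 9), so the sequence is purely periodic with period 13.

13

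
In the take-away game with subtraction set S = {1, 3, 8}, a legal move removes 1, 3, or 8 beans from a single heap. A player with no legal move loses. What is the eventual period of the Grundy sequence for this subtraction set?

11

G(0) = 0
G(1) = mex{0} = 1
G(2) = mex{1} = 0
G(3) = mex{0,0} = 1
G(4) = mex{1,1} = 0
G(5) = mex{0,0} = 1
G(6) = mex{1,1} = 0
G(7) = mex{0,0} = 1
G(8) = mex{1,1,0} = 2
G(9) = mex{2,0,1} = 3
G(10) = mex{3,1,0} = 2
G(11) = mex{2,2,1} = 0
G(12) = mex{0,3,0} = 1
G(13) = mex{1,2,1} = 0
G(14) = mex{0,0,0} = 1
G(15) = mex{1,1,1} = 0
G(16) = mex{0,0,2} = 1
G(17) = mex{1,1,3} = 0
G(18) = mex{0,0,2} = 1
G(19) = mex{1,1,0} = 2
G(20) = mex{2,0,1} = 3
G(21) = mex{3,1,0} = 2
G(22) = mex{2,2,1} = 0
G(23) = mex{0,3,0} = 1
G(n+11) = G(n) holds for n = 0,…,7 (a full window of length max(S) = 8), so the sequence is purely periodic with period 11.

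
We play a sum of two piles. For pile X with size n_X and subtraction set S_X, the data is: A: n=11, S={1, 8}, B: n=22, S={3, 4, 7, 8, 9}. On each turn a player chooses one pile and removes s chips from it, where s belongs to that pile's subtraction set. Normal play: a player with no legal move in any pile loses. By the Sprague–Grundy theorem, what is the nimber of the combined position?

Pile A, S = {1, 8}:
G(0) = 0
G(1) = mex{0} = 1
G(2) = mex{1} = 0
G(3) = mex{0} = 1
G(4) = mex{1} = 0
G(5) = mex{0} = 1
G(6) = mex{1} = 0
G(7) = mex{0} = 1
G(8) = mex{1,0} = 2
G(9) = mex{2,1} = 0
G(10) = mex{0,0} = 1
G(11) = mex{1,1} = 0
G_A(11) = 0.
Pile B, S = {3, 4, 7, 8, 9}:
G(0) = 0
G(1) = mex{} = 0
G(2) = mex{} = 0
G(3) = mex{0} = 1
G(4) = mex{0,0} = 1
G(5) = mex{0,0} = 1
G(6) = mex{1,0} = 2
G(7) = mex{1,1,0} = 2
G(8) = mex{1,1,0,0} = 2
G(9) = mex{2,1,0,0,0} = 3
G(10) = mex{2,2,1,0,0} = 3
G(11) = mex{2,2,1,1,0} = 3
G(12) = mex{3,2,1,1,1} = 0
G(13) = mex{3,3,2,1,1} = 0
G(14) = mex{3,3,2,2,1} = 0
G(15) = mex{0,3,2,2,2} = 1
G(16) = mex{0,0,3,2,2} = 1
G(17) = mex{0,0,3,3,2} = 1
G(18) = mex{1,0,3,3,3} = 2
G(19) = mex{1,1,0,3,3} = 2
G(20) = mex{1,1,0,0,3} = 2
G(21) = mex{2,1,0,0,0} = 3
G(22) = mex{2,2,1,0,0} = 3
G_B(22) = 3.
Combined Grundy value = 0 ⊕ 3 = 3.

3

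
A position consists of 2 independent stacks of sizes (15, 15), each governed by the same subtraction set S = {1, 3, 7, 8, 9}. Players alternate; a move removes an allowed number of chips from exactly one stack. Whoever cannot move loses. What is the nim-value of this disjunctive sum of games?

All stacks use S = {1, 3, 7, 8, 9}:
n :  0  1  2  3  4  5  6  7  8  9 10 11 12 13 14 15
G :  0  1  0  1  0  1  0  1  2  3  2  3  2  3  2  3
Stack A: G(15) = 3.
Stack B: G(15) = 3.
Combined Grundy value = 3 ⊕ 3 = 0.

0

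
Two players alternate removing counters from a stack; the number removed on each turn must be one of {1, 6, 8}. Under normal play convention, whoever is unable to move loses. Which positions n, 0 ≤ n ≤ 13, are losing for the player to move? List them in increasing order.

n :  0  1  2  3  4  5  6  7  8  9 10 11 12 13
G :  0  1  0  1  0  1  2  0  1  0  1  0  1  2
P-positions are exactly the n with G(n) = 0.

0, 2, 4, 7, 9, 11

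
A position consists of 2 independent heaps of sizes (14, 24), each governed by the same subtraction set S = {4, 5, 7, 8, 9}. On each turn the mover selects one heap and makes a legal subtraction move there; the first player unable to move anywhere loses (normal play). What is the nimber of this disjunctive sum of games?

2

All heaps use S = {4, 5, 7, 8, 9}:
G(0) = 0
G(1) = mex{} = 0
G(2) = mex{} = 0
G(3) = mex{} = 0
G(4) = mex{0} = 1
G(5) = mex{0,0} = 1
G(6) = mex{0,0} = 1
G(7) = mex{0,0,0} = 1
G(8) = mex{1,0,0,0} = 2
G(9) = mex{1,1,0,0,0} = 2
G(10) = mex{1,1,0,0,0} = 2
G(11) = mex{1,1,1,0,0} = 2
G(12) = mex{2,1,1,1,0} = 3
G(13) = mex{2,2,1,1,1} = 0
G(14) = mex{2,2,1,1,1} = 0
G(15) = mex{2,2,2,1,1} = 0
G(16) = mex{3,2,2,2,1} = 0
G(17) = mex{0,3,2,2,2} = 1
G(18) = mex{0,0,2,2,2} = 1
G(19) = mex{0,0,3,2,2} = 1
G(20) = mex{0,0,0,3,2} = 1
G(21) = mex{1,0,0,0,3} = 2
G(22) = mex{1,1,0,0,0} = 2
G(23) = mex{1,1,0,0,0} = 2
G(24) = mex{1,1,1,0,0} = 2
Heap A: G(14) = 0.
Heap B: G(24) = 2.
Combined Grundy value = 0 ⊕ 2 = 2.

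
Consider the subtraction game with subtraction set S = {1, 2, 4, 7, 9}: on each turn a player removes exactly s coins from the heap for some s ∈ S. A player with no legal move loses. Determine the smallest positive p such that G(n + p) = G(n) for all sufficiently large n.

11

G(0) = 0
G(1) = mex{0} = 1
G(2) = mex{1,0} = 2
G(3) = mex{2,1} = 0
G(4) = mex{0,2,0} = 1
G(5) = mex{1,0,1} = 2
G(6) = mex{2,1,2} = 0
G(7) = mex{0,2,0,0} = 1
G(8) = mex{1,0,1,1} = 2
G(9) = mex{2,1,2,2,0} = 3
G(10) = mex{3,2,0,0,1} = 4
G(11) = mex{4,3,1,1,2} = 0
G(12) = mex{0,4,2,2,0} = 1
G(13) = mex{1,0,3,0,1} = 2
G(14) = mex{2,1,4,1,2} = 0
G(15) = mex{0,2,0,2,0} = 1
G(16) = mex{1,0,1,3,1} = 2
G(17) = mex{2,1,2,4,2} = 0
G(18) = mex{0,2,0,0,3} = 1
G(19) = mex{1,0,1,1,4} = 2
G(20) = mex{2,1,2,2,0} = 3
G(21) = mex{3,2,0,0,1} = 4
G(22) = mex{4,3,1,1,2} = 0
G(23) = mex{0,4,2,2,0} = 1
G(n+11) = G(n) holds for n = 0,…,8 (a full window of length max(S) = 9), so the sequence is purely periodic with period 11.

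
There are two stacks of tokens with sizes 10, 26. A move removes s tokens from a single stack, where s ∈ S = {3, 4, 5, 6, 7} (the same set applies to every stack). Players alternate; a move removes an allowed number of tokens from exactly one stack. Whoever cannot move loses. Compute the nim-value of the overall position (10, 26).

2

All stacks use S = {3, 4, 5, 6, 7}:
G(0) = 0
G(1) = mex{} = 0
G(2) = mex{} = 0
G(3) = mex{0} = 1
G(4) = mex{0,0} = 1
G(5) = mex{0,0,0} = 1
G(6) = mex{1,0,0,0} = 2
G(7) = mex{1,1,0,0,0} = 2
G(8) = mex{1,1,1,0,0} = 2
G(9) = mex{2,1,1,1,0} = 3
G(10) = mex{2,2,1,1,1} = 0
G(11) = mex{2,2,2,1,1} = 0
G(12) = mex{3,2,2,2,1} = 0
G(13) = mex{0,3,2,2,2} = 1
G(14) = mex{0,0,3,2,2} = 1
G(15) = mex{0,0,0,3,2} = 1
G(16) = mex{1,0,0,0,3} = 2
G(17) = mex{1,1,0,0,0} = 2
G(18) = mex{1,1,1,0,0} = 2
G(19) = mex{2,1,1,1,0} = 3
G(20) = mex{2,2,1,1,1} = 0
G(21) = mex{2,2,2,1,1} = 0
G(22) = mex{3,2,2,2,1} = 0
G(23) = mex{0,3,2,2,2} = 1
G(24) = mex{0,0,3,2,2} = 1
G(25) = mex{0,0,0,3,2} = 1
G(26) = mex{1,0,0,0,3} = 2
Stack A: G(10) = 0.
Stack B: G(26) = 2.
Combined Grundy value = 0 ⊕ 2 = 2.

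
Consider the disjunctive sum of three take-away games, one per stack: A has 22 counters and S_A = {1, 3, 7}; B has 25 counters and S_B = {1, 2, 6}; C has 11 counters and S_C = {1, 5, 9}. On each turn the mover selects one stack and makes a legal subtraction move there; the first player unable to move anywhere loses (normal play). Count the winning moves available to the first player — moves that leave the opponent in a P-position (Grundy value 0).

0

Stack A, S = {1, 3, 7}:
n :  0  1  2  3  4  5  6  7  8  9 10 11 12 13 14 15 16 17 18 19 20 21 22
G :  0  1  0  1  0  1  0  1  0  1  0  1  0  1  0  1  0  1  0  1  0  1  0
G_A(22) = 0.
Stack B, S = {1, 2, 6}:
n :  0  1  2  3  4  5  6  7  8  9 10 11 12 13 14 15 16 17 18 19 20 21 22 23 24 25
G :  0  1  2  0  1  2  3  0  1  2  0  1  2  3  0  1  2  0  1  2  3  0  1  2  0  1
G_B(25) = 1.
Stack C, S = {1, 5, 9}:
G(0) = 0
G(1) = mex{0} = 1
G(2) = mex{1} = 0
G(3) = mex{0} = 1
G(4) = mex{1} = 0
G(5) = mex{0,0} = 1
G(6) = mex{1,1} = 0
G(7) = mex{0,0} = 1
G(8) = mex{1,1} = 0
G(9) = mex{0,0,0} = 1
G(10) = mex{1,1,1} = 0
G(11) = mex{0,0,0} = 1
G_C(11) = 1.
Combined Grundy value = 0 ⊕ 1 ⊕ 1 = 0.
A winning move leaves total XOR = 0, i.e. changes one component's Grundy value g to g ⊕ X where X is the current total.
Stack A: target g' = 0⊕0 = 0, but every legal move changes the Grundy value (mex property), so 0 moves.
Stack B: target g' = 1⊕0 = 1, but every legal move changes the Grundy value (mex property), so 0 moves.
Stack C: target g' = 1⊕0 = 1, but every legal move changes the Grundy value (mex property), so 0 moves.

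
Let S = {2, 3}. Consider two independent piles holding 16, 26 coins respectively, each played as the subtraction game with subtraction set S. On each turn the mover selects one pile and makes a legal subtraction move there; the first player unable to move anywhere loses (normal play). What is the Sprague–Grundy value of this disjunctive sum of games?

0

All piles use S = {2, 3}:
n :  0  1  2  3  4  5  6  7  8  9 10 11 12 13 14 15 16 17 18 19 20 21 22 23 24 25 26
G :  0  0  1  1  2  0  0  1  1  2  0  0  1  1  2  0  0  1  1  2  0  0  1  1  2  0  0
Pile A: G(16) = 0.
Pile B: G(26) = 0.
Combined Grundy value = 0 ⊕ 0 = 0.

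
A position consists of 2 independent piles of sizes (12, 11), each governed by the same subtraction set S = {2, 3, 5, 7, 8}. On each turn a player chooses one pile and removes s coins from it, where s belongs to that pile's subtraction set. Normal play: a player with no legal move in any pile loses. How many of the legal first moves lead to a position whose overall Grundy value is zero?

All piles use S = {2, 3, 5, 7, 8}:
G(0) = 0
G(1) = mex{} = 0
G(2) = mex{0} = 1
G(3) = mex{0,0} = 1
G(4) = mex{1,0} = 2
G(5) = mex{1,1,0} = 2
G(6) = mex{2,1,0} = 3
G(7) = mex{2,2,1,0} = 3
G(8) = mex{3,2,1,0,0} = 4
G(9) = mex{3,3,2,1,0} = 4
G(10) = mex{4,3,2,1,1} = 0
G(11) = mex{4,4,3,2,1} = 0
G(12) = mex{0,4,3,2,2} = 1
Pile A: G(12) = 1.
Pile B: G(11) = 0.
Combined Grundy value = 1 ⊕ 0 = 1.
A winning move leaves total XOR = 0, i.e. changes one component's Grundy value g to g ⊕ X where X is the current total.
Pile A: need g' = 1⊕1 = 0. Options: 12−2→G=0, 12−3→G=4, 12−5→G=3, 12−7→G=2, 12−8→G=2. Hits: 1.
Pile B: need g' = 0⊕1 = 1. Options: 11−2→G=4, 11−3→G=4, 11−5→G=3, 11−7→G=2, 11−8→G=1. Hits: 1.

2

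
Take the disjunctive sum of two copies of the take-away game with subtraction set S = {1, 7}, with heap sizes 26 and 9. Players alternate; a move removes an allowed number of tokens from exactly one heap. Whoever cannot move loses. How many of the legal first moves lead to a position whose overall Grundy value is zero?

All heaps use S = {1, 7}:
n :  0  1  2  3  4  5  6  7  8  9 10 11 12 13 14 15 16 17 18 19 20 21 22 23 24 25 26
G :  0  1  0  1  0  1  0  1  0  1  0  1  0  1  0  1  0  1  0  1  0  1  0  1  0  1  0
Heap A: G(26) = 0.
Heap B: G(9) = 1.
Combined Grundy value = 0 ⊕ 1 = 1.
A winning move leaves total XOR = 0, i.e. changes one component's Grundy value g to g ⊕ X where X is the current total.
Heap A: need g' = 0⊕1 = 1. Options: 26−1→G=1, 26−7→G=1. Hits: 2.
Heap B: need g' = 1⊕1 = 0. Options: 9−1→G=0, 9−7→G=0. Hits: 2.

4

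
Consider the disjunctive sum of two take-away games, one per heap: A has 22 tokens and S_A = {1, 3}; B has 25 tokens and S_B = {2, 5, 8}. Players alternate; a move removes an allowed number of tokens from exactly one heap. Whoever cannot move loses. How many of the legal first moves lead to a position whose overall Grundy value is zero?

Heap A, S = {1, 3}:
n :  0  1  2  3  4  5  6  7  8  9 10 11 12 13 14 15 16 17 18 19 20 21 22
G :  0  1  0  1  0  1  0  1  0  1  0  1  0  1  0  1  0  1  0  1  0  1  0
G_A(22) = 0.
Heap B, S = {2, 5, 8}:
G(0) = 0
G(1) = mex{} = 0
G(2) = mex{0} = 1
G(3) = mex{0} = 1
G(4) = mex{1} = 0
G(5) = mex{1,0} = 2
G(6) = mex{0,0} = 1
G(7) = mex{2,1} = 0
G(8) = mex{1,1,0} = 2
G(9) = mex{0,0,0} = 1
G(10) = mex{2,2,1} = 0
G(11) = mex{1,1,1} = 0
G(12) = mex{0,0,0} = 1
G(13) = mex{0,2,2} = 1
G(14) = mex{1,1,1} = 0
G(15) = mex{1,0,0} = 2
G(16) = mex{0,0,2} = 1
G(17) = mex{2,1,1} = 0
G(18) = mex{1,1,0} = 2
G(19) = mex{0,0,0} = 1
G(20) = mex{2,2,1} = 0
G(21) = mex{1,1,1} = 0
G(22) = mex{0,0,0} = 1
G(23) = mex{0,2,2} = 1
G(24) = mex{1,1,1} = 0
G(25) = mex{1,0,0} = 2
G_B(25) = 2.
Combined Grundy value = 0 ⊕ 2 = 2.
A winning move leaves total XOR = 0, i.e. changes one component's Grundy value g to g ⊕ X where X is the current total.
Heap A: need g' = 0⊕2 = 2. Options: 22−1→G=1, 22−3→G=1. Hits: 0.
Heap B: need g' = 2⊕2 = 0. Options: 25−2→G=1, 25−5→G=0, 25−8→G=0. Hits: 2.

2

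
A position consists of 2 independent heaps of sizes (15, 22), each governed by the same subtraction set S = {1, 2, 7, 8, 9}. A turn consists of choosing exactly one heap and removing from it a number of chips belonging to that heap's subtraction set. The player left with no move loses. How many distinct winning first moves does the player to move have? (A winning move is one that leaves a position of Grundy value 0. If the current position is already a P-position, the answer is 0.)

2

All heaps use S = {1, 2, 7, 8, 9}:
G(0) = 0
G(1) = mex{0} = 1
G(2) = mex{1,0} = 2
G(3) = mex{2,1} = 0
G(4) = mex{0,2} = 1
G(5) = mex{1,0} = 2
G(6) = mex{2,1} = 0
G(7) = mex{0,2,0} = 1
G(8) = mex{1,0,1,0} = 2
G(9) = mex{2,1,2,1,0} = 3
G(10) = mex{3,2,0,2,1} = 4
G(11) = mex{4,3,1,0,2} = 5
G(12) = mex{5,4,2,1,0} = 3
G(13) = mex{3,5,0,2,1} = 4
G(14) = mex{4,3,1,0,2} = 5
G(15) = mex{5,4,2,1,0} = 3
G(16) = mex{3,5,3,2,1} = 0
G(17) = mex{0,3,4,3,2} = 1
G(18) = mex{1,0,5,4,3} = 2
G(19) = mex{2,1,3,5,4} = 0
G(20) = mex{0,2,4,3,5} = 1
G(21) = mex{1,0,5,4,3} = 2
G(22) = mex{2,1,3,5,4} = 0
Heap A: G(15) = 3.
Heap B: G(22) = 0.
Combined Grundy value = 3 ⊕ 0 = 3.
A winning move leaves total XOR = 0, i.e. changes one component's Grundy value g to g ⊕ X where X is the current total.
Heap A: need g' = 3⊕3 = 0. Options: 15−1→G=5, 15−2→G=4, 15−7→G=2, 15−8→G=1, 15−9→G=0. Hits: 1.
Heap B: need g' = 0⊕3 = 3. Options: 22−1→G=2, 22−2→G=1, 22−7→G=3, 22−8→G=5, 22−9→G=4. Hits: 1.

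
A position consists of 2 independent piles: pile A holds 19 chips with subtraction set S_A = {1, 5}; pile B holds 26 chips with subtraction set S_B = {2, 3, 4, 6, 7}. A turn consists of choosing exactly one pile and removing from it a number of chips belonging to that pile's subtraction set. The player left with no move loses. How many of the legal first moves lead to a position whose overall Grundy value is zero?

1

Pile A, S = {1, 5}:
G(0) = 0
G(1) = mex{0} = 1
G(2) = mex{1} = 0
G(3) = mex{0} = 1
G(4) = mex{1} = 0
G(5) = mex{0,0} = 1
G(6) = mex{1,1} = 0
G(7) = mex{0,0} = 1
G(8) = mex{1,1} = 0
G(9) = mex{0,0} = 1
G(10) = mex{1,1} = 0
G(11) = mex{0,0} = 1
G(12) = mex{1,1} = 0
G(13) = mex{0,0} = 1
G(14) = mex{1,1} = 0
G(15) = mex{0,0} = 1
G(16) = mex{1,1} = 0
G(17) = mex{0,0} = 1
G(18) = mex{1,1} = 0
G(19) = mex{0,0} = 1
G_A(19) = 1.
Pile B, S = {2, 3, 4, 6, 7}:
G(0) = 0
G(1) = mex{} = 0
G(2) = mex{0} = 1
G(3) = mex{0,0} = 1
G(4) = mex{1,0,0} = 2
G(5) = mex{1,1,0} = 2
G(6) = mex{2,1,1,0} = 3
G(7) = mex{2,2,1,0,0} = 3
G(8) = mex{3,2,2,1,0} = 4
G(9) = mex{3,3,2,1,1} = 0
G(10) = mex{4,3,3,2,1} = 0
G(11) = mex{0,4,3,2,2} = 1
G(12) = mex{0,0,4,3,2} = 1
G(13) = mex{1,0,0,3,3} = 2
G(14) = mex{1,1,0,4,3} = 2
G(15) = mex{2,1,1,0,4} = 3
G(16) = mex{2,2,1,0,0} = 3
G(17) = mex{3,2,2,1,0} = 4
G(18) = mex{3,3,2,1,1} = 0
G(19) = mex{4,3,3,2,1} = 0
G(20) = mex{0,4,3,2,2} = 1
G(21) = mex{0,0,4,3,2} = 1
G(22) = mex{1,0,0,3,3} = 2
G(23) = mex{1,1,0,4,3} = 2
G(24) = mex{2,1,1,0,4} = 3
G(25) = mex{2,2,1,0,0} = 3
G(26) = mex{3,2,2,1,0} = 4
G_B(26) = 4.
Combined Grundy value = 1 ⊕ 4 = 5.
A winning move leaves total XOR = 0, i.e. changes one component's Grundy value g to g ⊕ X where X is the current total.
Pile A: need g' = 1⊕5 = 4. Options: 19−1→G=0, 19−5→G=0. Hits: 0.
Pile B: need g' = 4⊕5 = 1. Options: 26−2→G=3, 26−3→G=2, 26−4→G=2, 26−6→G=1, 26−7→G=0. Hits: 1.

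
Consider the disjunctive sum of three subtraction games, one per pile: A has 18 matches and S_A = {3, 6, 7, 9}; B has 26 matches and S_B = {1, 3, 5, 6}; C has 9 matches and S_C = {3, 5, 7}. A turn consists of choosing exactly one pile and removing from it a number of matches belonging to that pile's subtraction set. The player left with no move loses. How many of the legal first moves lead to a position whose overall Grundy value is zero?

Pile A, S = {3, 6, 7, 9}:
G(0) = 0
G(1) = mex{} = 0
G(2) = mex{} = 0
G(3) = mex{0} = 1
G(4) = mex{0} = 1
G(5) = mex{0} = 1
G(6) = mex{1,0} = 2
G(7) = mex{1,0,0} = 2
G(8) = mex{1,0,0} = 2
G(9) = mex{2,1,0,0} = 3
G(10) = mex{2,1,1,0} = 3
G(11) = mex{2,1,1,0} = 3
G(12) = mex{3,2,1,1} = 0
G(13) = mex{3,2,2,1} = 0
G(14) = mex{3,2,2,1} = 0
G(15) = mex{0,3,2,2} = 1
G(16) = mex{0,3,3,2} = 1
G(17) = mex{0,3,3,2} = 1
G(18) = mex{1,0,3,3} = 2
G_A(18) = 2.
Pile B, S = {1, 3, 5, 6}:
n :  0  1  2  3  4  5  6  7  8  9 10 11 12 13 14 15 16 17 18 19 20 21 22 23 24 25 26
G :  0  1  0  1  0  1  2  3  2  3  2  0  1  0  1  0  1  2  3  2  3  2  0  1  0  1  0
G_B(26) = 0.
Pile C, S = {3, 5, 7}:
n : 0 1 2 3 4 5 6 7 8 9
G : 0 0 0 1 1 1 2 2 2 3
G_C(9) = 3.
Combined Grundy value = 2 ⊕ 0 ⊕ 3 = 1.
A winning move leaves total XOR = 0, i.e. changes one component's Grundy value g to g ⊕ X where X is the current total.
Pile A: need g' = 2⊕1 = 3. Options: 18−3→G=1, 18−6→G=0, 18−7→G=3, 18−9→G=3. Hits: 2.
Pile B: need g' = 0⊕1 = 1. Options: 26−1→G=1, 26−3→G=1, 26−5→G=2, 26−6→G=3. Hits: 2.
Pile C: need g' = 3⊕1 = 2. Options: 9−3→G=2, 9−5→G=1, 9−7→G=0. Hits: 1.

5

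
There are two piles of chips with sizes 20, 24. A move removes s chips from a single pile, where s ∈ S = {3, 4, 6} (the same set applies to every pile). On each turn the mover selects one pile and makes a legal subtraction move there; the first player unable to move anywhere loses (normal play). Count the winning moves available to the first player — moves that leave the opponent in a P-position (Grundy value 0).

4

All piles use S = {3, 4, 6}:
n :  0  1  2  3  4  5  6  7  8  9 10 11 12 13 14 15 16 17 18 19 20 21 22 23 24
G :  0  0  0  1  1  1  2  2  2  0  0  0  1  1  1  2  2  2  0  0  0  1  1  1  2
Pile A: G(20) = 0.
Pile B: G(24) = 2.
Combined Grundy value = 0 ⊕ 2 = 2.
A winning move leaves total XOR = 0, i.e. changes one component's Grundy value g to g ⊕ X where X is the current total.
Pile A: need g' = 0⊕2 = 2. Options: 20−3→G=2, 20−4→G=2, 20−6→G=1. Hits: 2.
Pile B: need g' = 2⊕2 = 0. Options: 24−3→G=1, 24−4→G=0, 24−6→G=0. Hits: 2.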